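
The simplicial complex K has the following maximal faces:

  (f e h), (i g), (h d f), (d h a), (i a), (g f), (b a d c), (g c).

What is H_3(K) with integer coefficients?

We work with the vertex ordering a < b < c < d < e < f < g < h < i. The simplices of K, each written with vertices in increasing order, are:

  0-simplices (9): a, b, c, d, e, f, g, h, i
  1-simplices (16): ab, ac, ad, ah, ai, bc, bd, cd, cg, df, dh, ef, eh, fg, fh, gi
  2-simplices (7): abc, abd, acd, adh, bcd, dfh, efh
  3-simplices (1): abcd

so the chain groups are C_0 ≅ Z^9, C_1 ≅ Z^16, C_2 ≅ Z^7, C_3 ≅ Z^1.

Boundary ∂_1: C_1 → C_0 sends each edge [p,q] (with p < q) to q − p. For instance
  ∂ai = i − a.
The 9×16 boundary matrix has rank 8 and Smith normal form diag(1,1,1,1,1,1,1,1).

∂_2: C_2 → C_1 sends each 2-simplex [p,q,r] to [q,r] − [p,r] + [p,q]. For instance
  ∂efh = fh − eh + ef,
  ∂abd = bd − ad + ab.
The resulting 16×7 matrix has rank 6, and its Smith normal form has invariant factors (1,1,1,1,1,1).

∂_3: C_3 → C_2 sends each 3-simplex σ to the alternating sum Σ_i (−1)^i (σ with its i-th vertex removed). For instance
  ∂abcd = bcd − acd + abd − abc.
The 7×1 boundary matrix has rank 1 and Smith normal form diag(1).

Computing H_k = (kernel of ∂_k) / (image of ∂_{k+1}):

  H_3: rank ker ∂_3 − rank ∂_4 = (1 − 1) − 0 = 0, and there is no ∂_4, so H_3 = 0.

H_3 = 0.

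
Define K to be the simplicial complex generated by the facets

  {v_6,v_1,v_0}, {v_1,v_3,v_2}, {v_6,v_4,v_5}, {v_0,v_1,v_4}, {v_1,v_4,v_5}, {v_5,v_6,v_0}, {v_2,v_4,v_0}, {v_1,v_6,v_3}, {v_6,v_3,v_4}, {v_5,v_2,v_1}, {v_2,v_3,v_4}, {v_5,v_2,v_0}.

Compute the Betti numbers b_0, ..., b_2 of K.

b_0 = 1, b_1 = 0, b_2 = 0.

Fix the vertex order v_0 < v_1 < v_2 < v_3 < v_4 < v_5 < v_6 and write every simplex with vertices in increasing order. Then dim K = 2 and the simplices of K are:

  0-simplices (7): [v_0], [v_1], [v_2], [v_3], [v_4], [v_5], [v_6]
  1-simplices (18): (18 of them)
  2-simplices (12): (12 of them)

so the chain groups are C_0 ≅ Z^7, C_1 ≅ Z^18, C_2 ≅ Z^12.

∂_1: C_1 → C_0 maps an edge to its endpoints' difference, ∂[p,q] = q − p. For instance
  ∂[v_4,v_5] = [v_5] − [v_4].
The 7×18 boundary matrix has rank 6 and Smith normal form diag(1,1,1,1,1,1).

The boundary map ∂_2: C_2 → C_1 acts by ∂[p,q,r] = [q,r] − [p,r] + [p,q]. For instance
  ∂[v_1,v_2,v_3] = [v_2,v_3] − [v_1,v_3] + [v_1,v_2],
  ∂[v_0,v_2,v_4] = [v_2,v_4] − [v_0,v_4] + [v_0,v_2].
As a 18×12 matrix over Z this has rank 12, with invariant factors (1,1,1,1,1,1,1,1,1,1,1,2).

Now H_k = ker ∂_k / im ∂_{k+1}, so:

  H_0: rank C_0 − rank ∂_1 = 7 − 6 = 1, and the invariant factors of ∂_1 are all 1, so H_0 = Z.
  H_1: rank ker ∂_1 − rank ∂_2 = (18 − 6) − 12 = 0, and ∂_2 has invariant factor 2 > 1, so H_1 = Z/2.
  H_2: rank ker ∂_2 − rank ∂_3 = (12 − 12) − 0 = 0, and there is no ∂_3, so H_2 = 0.

Hence the Betti numbers are b_0 = 1, b_1 = 0, b_2 = 0.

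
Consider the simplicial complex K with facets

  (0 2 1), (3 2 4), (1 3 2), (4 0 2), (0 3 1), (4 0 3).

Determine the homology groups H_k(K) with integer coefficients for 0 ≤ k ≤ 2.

H_0 ≅ Z,  H_1 = 0,  H_2 ≅ Z.

We work with the vertex ordering 0 < 1 < 2 < 3 < 4. The simplices of K, each written with vertices in increasing order, are:

  0-simplices (5): [0], [1], [2], [3], [4]
  1-simplices (9): [0,1], [0,2], [0,3], [0,4], [1,2], [1,3], [2,3], [2,4], [3,4]
  2-simplices (6): [0,1,2], [0,1,3], [0,2,4], [0,3,4], [1,2,3], [2,3,4]

Hence C_0 ≅ Z^5, C_1 ≅ Z^9, C_2 ≅ Z^6.

The boundary map ∂_1: C_1 → C_0 sends each edge [p,q] (with p < q) to q − p. For instance
  ∂[2,3] = [3] − [2].
The resulting 5×9 matrix has rank 4, and its Smith normal form has invariant factors (1,1,1,1).

Boundary ∂_2: C_2 → C_1 maps a triangle to the signed sum of its edges. For instance
  ∂[0,1,3] = [1,3] − [0,3] + [0,1],
  ∂[2,3,4] = [3,4] − [2,4] + [2,3].
The resulting 9×6 matrix has rank 5, and its Smith normal form has invariant factors (1,1,1,1,1).

From H_k ≅ ker(∂_k) / im(∂_{k+1}) we obtain:

  H_0: rank C_0 − rank ∂_1 = 5 − 4 = 1, and the invariant factors of ∂_1 are all 1, so H_0 = Z.
  H_1: rank ker ∂_1 − rank ∂_2 = (9 − 4) − 5 = 0, and the invariant factors of ∂_2 are all 1, so H_1 = 0.
  H_2: rank ker ∂_2 − rank ∂_3 = (6 − 5) − 0 = 1, and there is no ∂_3, so H_2 = Z.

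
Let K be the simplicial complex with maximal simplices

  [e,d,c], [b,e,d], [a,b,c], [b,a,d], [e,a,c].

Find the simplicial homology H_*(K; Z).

Fix the vertex order a < b < c < d < e and write every simplex with vertices in increasing order. Then dim K = 2 and the simplices of K are:

  0-simplices (5): a, b, c, d, e
  1-simplices (10): ab, ac, ad, ae, bc, bd, be, cd, ce, de
  2-simplices (5): abc, abd, ace, bde, cde

Hence C_0 ≅ Z^5, C_1 ≅ Z^10, C_2 ≅ Z^5.

The boundary map ∂_1: C_1 → C_0 sends each edge [p,q] (with p < q) to q − p.
As a 5×10 matrix over Z this has rank 4, with invariant factors (1,1,1,1).

∂_2: C_2 → C_1 acts by ∂[p,q,r] = [q,r] − [p,r] + [p,q]. For instance
  ∂ace = ce − ae + ac,
  ∂abd = bd − ad + ab.
The resulting 10×5 matrix has rank 5, and its Smith normal form has invariant factors (1,1,1,1,1).

Now H_k = ker ∂_k / im ∂_{k+1}, so:

  H_0: rank C_0 − rank ∂_1 = 5 − 4 = 1, and the invariant factors of ∂_1 are all 1, so H_0 ≅ Z.
  H_1: rank ker ∂_1 − rank ∂_2 = (10 − 4) − 5 = 1, and the invariant factors of ∂_2 are all 1, so H_1 ≅ Z.
  H_2: rank ker ∂_2 − rank ∂_3 = (5 − 5) − 0 = 0, and there is no ∂_3, so H_2 ≅ 0.

H_0 = Z,  H_1 = Z,  H_2 = 0.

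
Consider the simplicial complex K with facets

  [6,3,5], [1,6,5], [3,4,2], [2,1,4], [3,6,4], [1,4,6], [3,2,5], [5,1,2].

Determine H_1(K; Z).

H_1 = 0.

Take the total order 1 < 2 < 3 < 4 < 5 < 6 on the vertex set. Then K (dimension 2) consists of the simplices:

  0-simplices (6): [1], [2], [3], [4], [5], [6]
  1-simplices (12): [1,2], [1,4], [1,5], [1,6], [2,3], [2,4], [2,5], [3,4], [3,5], [3,6], [4,6], [5,6]
  2-simplices (8): [1,2,4], [1,2,5], [1,4,6], [1,5,6], [2,3,4], [2,3,5], [3,4,6], [3,5,6]

so the chain groups are C_0 ≅ Z^6, C_1 ≅ Z^12, C_2 ≅ Z^8.

∂_1: C_1 → C_0 maps an edge to its endpoints' difference, ∂[p,q] = q − p. For instance
  ∂[2,3] = [3] − [2].
This gives a 6×12 integer matrix of rank 5; reducing to Smith normal form yields diagonal entries (1,1,1,1,1).

The boundary map ∂_2: C_2 → C_1 acts by ∂[p,q,r] = [q,r] − [p,r] + [p,q]. For instance
  ∂[2,3,5] = [3,5] − [2,5] + [2,3],
  ∂[3,5,6] = [5,6] − [3,6] + [3,5].
As a 12×8 matrix over Z this has rank 7, with invariant factors (1,1,1,1,1,1,1).

Reading off H_k = ker ∂_k / im ∂_{k+1}:

  H_1: rank ker ∂_1 − rank ∂_2 = (12 − 5) − 7 = 0, and the invariant factors of ∂_2 are all 1, so H_1 = 0.

(K is a triangulation of the 2-sphere S^2.)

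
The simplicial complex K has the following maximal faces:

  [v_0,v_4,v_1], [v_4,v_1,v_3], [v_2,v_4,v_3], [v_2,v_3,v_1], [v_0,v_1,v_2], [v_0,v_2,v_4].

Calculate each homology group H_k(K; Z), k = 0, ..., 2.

K has 5 vertices, 9 edges, 6 triangles.
rank ∂_0 = 0, rank ∂_1 = 4 ⇒ b_0 = 5 − 0 − 4 = 1; all invariant factors of ∂_1 are 1 so no torsion. So H_0 ≅ Z.
rank ∂_1 = 4, rank ∂_2 = 5 ⇒ b_1 = 9 − 4 − 5 = 0; all invariant factors of ∂_2 are 1 so no torsion. So H_1 ≅ 0.
rank ∂_2 = 5, rank ∂_3 = 0 ⇒ b_2 = 6 − 5 − 0 = 1. So H_2 ≅ Z.

H_0 = Z,  H_1 = 0,  H_2 = Z.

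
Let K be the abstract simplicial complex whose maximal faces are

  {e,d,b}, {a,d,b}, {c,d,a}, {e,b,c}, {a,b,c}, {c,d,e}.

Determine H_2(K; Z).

H_2 = Z.

We work with the vertex ordering a < b < c < d < e. The simplices of K, each written with vertices in increasing order, are:

  0-simplices (5): a, b, c, d, e
  1-simplices (9): ab, ac, ad, bc, bd, be, cd, ce, de
  2-simplices (6): abc, abd, acd, bce, bde, cde

so the chain groups are C_0 ≅ Z^5, C_1 ≅ Z^9, C_2 ≅ Z^6.

∂_1: C_1 → C_0 sends each edge [p,q] (with p < q) to q − p. For instance
  ∂ab = b − a.
The resulting 5×9 matrix has rank 4, and its Smith normal form has invariant factors (1,1,1,1).

Boundary ∂_2: C_2 → C_1 sends each 2-simplex [p,q,r] to [q,r] − [p,r] + [p,q]. For instance
  ∂cde = de − ce + cd,
  ∂acd = cd − ad + ac.
The 9×6 boundary matrix has rank 5 and Smith normal form diag(1,1,1,1,1).

Now H_k = ker ∂_k / im ∂_{k+1}, so:

  H_2: rank ker ∂_2 − rank ∂_3 = (6 − 5) − 0 = 1, and there is no ∂_3, so H_2 ≅ Z.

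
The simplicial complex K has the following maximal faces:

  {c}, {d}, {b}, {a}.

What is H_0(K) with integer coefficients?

H_0 ≅ Z^4.

K has 4 vertices.
rank ∂_0 = 0, rank ∂_1 = 0 ⇒ b_0 = 4 − 0 − 0 = 4. So H_0 ≅ Z^4.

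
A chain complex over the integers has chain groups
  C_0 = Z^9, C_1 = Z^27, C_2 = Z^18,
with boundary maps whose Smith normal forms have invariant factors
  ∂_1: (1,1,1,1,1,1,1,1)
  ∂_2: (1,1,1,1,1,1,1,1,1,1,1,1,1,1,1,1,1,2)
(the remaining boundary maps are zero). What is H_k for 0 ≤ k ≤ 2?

H_0: b_0 = 9 − 0 − 8 = 1; torsion from ∂_1 factors > 1: none. So H_0 ≅ Z.
H_1: b_1 = 27 − 8 − 18 = 1; torsion from ∂_2 factors > 1: [2]. So H_1 ≅ Z ⊕ Z/2Z.
H_2: b_2 = 18 − 18 − 0 = 0; torsion from ∂_3 factors > 1: none. So H_2 ≅ 0.

H_0 ≅ Z,  H_1 ≅ Z ⊕ Z/2Z,  H_2 = 0.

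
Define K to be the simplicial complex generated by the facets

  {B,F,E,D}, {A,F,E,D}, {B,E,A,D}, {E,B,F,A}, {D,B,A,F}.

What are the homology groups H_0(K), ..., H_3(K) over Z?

H_0 = Z,  H_1 = 0,  H_2 = 0,  H_3 = Z.

We work with the vertex ordering A < B < D < E < F. The simplices of K, each written with vertices in increasing order, are:

  0-simplices (5): A, B, D, E, F
  1-simplices (10): AB, AD, AE, AF, BD, BE, BF, DE, DF, EF
  2-simplices (10): ABD, ABE, ABF, ADE, ADF, AEF, BDE, BDF, BEF, DEF
  3-simplices (5): ABDE, ABDF, ABEF, ADEF, BDEF

so the chain groups are C_0 ≅ Z^5, C_1 ≅ Z^10, C_2 ≅ Z^10, C_3 ≅ Z^5.

Boundary ∂_1: C_1 → C_0 maps an edge to its endpoints' difference, ∂[p,q] = q − p.
This gives a 5×10 integer matrix of rank 4; reducing to Smith normal form yields diagonal entries (1,1,1,1).

∂_2: C_2 → C_1 sends each 2-simplex [p,q,r] to [q,r] − [p,r] + [p,q]. For instance
  ∂ABE = BE − AE + AB,
  ∂ABF = BF − AF + AB.
The resulting 10×10 matrix has rank 6, and its Smith normal form has invariant factors (1,1,1,1,1,1).

Boundary ∂_3: C_3 → C_2 sends each 3-simplex σ to the alternating sum Σ_i (−1)^i (σ with its i-th vertex removed). For instance
  ∂ABEF = BEF − AEF + ABF − ABE,
  ∂ABDE = BDE − ADE + ABE − ABD.
As a 10×5 matrix over Z this has rank 4, with invariant factors (1,1,1,1).

From H_k ≅ ker(∂_k) / im(∂_{k+1}) we obtain:

  H_0: rank C_0 − rank ∂_1 = 5 − 4 = 1, and the invariant factors of ∂_1 are all 1, so H_0 = Z.
  H_1: rank ker ∂_1 − rank ∂_2 = (10 − 4) − 6 = 0, and the invariant factors of ∂_2 are all 1, so H_1 = 0.
  H_2: rank ker ∂_2 − rank ∂_3 = (10 − 6) − 4 = 0, and the invariant factors of ∂_3 are all 1, so H_2 = 0.
  H_3: rank ker ∂_3 − rank ∂_4 = (5 − 4) − 0 = 1, and there is no ∂_4, so H_3 = Z.

As a check, the Euler characteristic is 5 − 10 + 10 − 5 = 0, which agrees with 1 − 0 + 0 − 1 = 0.
(K is a triangulation of the 3-sphere S^3.)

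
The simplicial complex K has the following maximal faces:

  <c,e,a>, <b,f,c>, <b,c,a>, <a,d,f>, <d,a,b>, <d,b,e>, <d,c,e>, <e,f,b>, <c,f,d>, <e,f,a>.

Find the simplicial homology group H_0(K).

H_0 ≅ Z.

Take the total order a < b < c < d < e < f on the vertex set. Then K (dimension 2) consists of the simplices:

  0-simplices (6): a, b, c, d, e, f
  1-simplices (15): ab, ac, ad, ae, af, bc, bd, be, bf, cd, ce, cf, de, df, ef
  2-simplices (10): abc, abd, ace, adf, aef, bcf, bde, bef, cde, cdf

giving chain groups C_0 ≅ Z^6, C_1 ≅ Z^15, C_2 ≅ Z^10.

Boundary ∂_1: C_1 → C_0 sends each edge [p,q] (with p < q) to q − p.
This gives a 6×15 integer matrix of rank 5; reducing to Smith normal form yields diagonal entries (1,1,1,1,1).

∂_2: C_2 → C_1 sends each 2-simplex [p,q,r] to [q,r] − [p,r] + [p,q]. For instance
  ∂bcf = cf − bf + bc,
  ∂abd = bd − ad + ab.
The resulting 15×10 matrix has rank 10, and its Smith normal form has invariant factors (1,1,1,1,1,1,1,1,1,2).

Reading off H_k = ker ∂_k / im ∂_{k+1}:

  H_0: rank C_0 − rank ∂_1 = 6 − 5 = 1, and the invariant factors of ∂_1 are all 1, so H_0 ≅ Z.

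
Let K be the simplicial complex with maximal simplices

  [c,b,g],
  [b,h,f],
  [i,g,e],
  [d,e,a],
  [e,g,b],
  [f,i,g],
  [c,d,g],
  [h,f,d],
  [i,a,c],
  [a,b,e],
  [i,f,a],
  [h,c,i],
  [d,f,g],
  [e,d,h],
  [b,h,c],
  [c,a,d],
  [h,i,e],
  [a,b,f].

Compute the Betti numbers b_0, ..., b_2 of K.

b_0 = 1, b_1 = 2, b_2 = 1.

Fix the vertex order a < b < c < d < e < f < g < h < i and write every simplex with vertices in increasing order. Then dim K = 2 and the simplices of K are:

  0-simplices (9): a, b, c, d, e, f, g, h, i
  1-simplices (27): ab, ac, ad, ae, af, ai, bc, be, bf, bg, bh, cd, cg, ch, ci, de, df, dg, dh, eg, eh, ei, fg, fh, fi, gi, hi
  2-simplices (18): abe, abf, acd, aci, ade, afi, bcg, bch, beg, bfh, cdg, chi, deh, dfg, dfh, egi, ehi, fgi

so the chain groups are C_0 ≅ Z^9, C_1 ≅ Z^27, C_2 ≅ Z^18.

The boundary map ∂_1: C_1 → C_0 sends each edge [p,q] (with p < q) to q − p.
The resulting 9×27 matrix has rank 8, and its Smith normal form has invariant factors (1,1,1,1,1,1,1,1).

∂_2: C_2 → C_1 maps a triangle to the signed sum of its edges. For instance
  ∂ade = de − ae + ad,
  ∂bch = ch − bh + bc.
The resulting 27×18 matrix has rank 17, and its Smith normal form has invariant factors (1,1,1,1,1,1,1,1,1,1,1,1,1,1,1,1,1).

Computing H_k = (kernel of ∂_k) / (image of ∂_{k+1}):

  H_0: rank C_0 − rank ∂_1 = 9 − 8 = 1, and the invariant factors of ∂_1 are all 1, so H_0 ≅ Z.
  H_1: rank ker ∂_1 − rank ∂_2 = (27 − 8) − 17 = 2, and the invariant factors of ∂_2 are all 1, so H_1 ≅ Z^2.
  H_2: rank ker ∂_2 − rank ∂_3 = (18 − 17) − 0 = 1, and there is no ∂_3, so H_2 ≅ Z.

(K is a triangulation of the torus T^2.)

Hence the Betti numbers are b_0 = 1, b_1 = 2, b_2 = 1.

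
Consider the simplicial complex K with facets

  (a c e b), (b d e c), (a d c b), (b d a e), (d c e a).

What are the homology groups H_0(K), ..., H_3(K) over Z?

H_0 = Z,  H_1 = 0,  H_2 = 0,  H_3 = Z.

Take the total order a < b < c < d < e on the vertex set. Then K (dimension 3) consists of the simplices:

  0-simplices (5): a, b, c, d, e
  1-simplices (10): ab, ac, ad, ae, bc, bd, be, cd, ce, de
  2-simplices (10): abc, abd, abe, acd, ace, ade, bcd, bce, bde, cde
  3-simplices (5): abcd, abce, abde, acde, bcde

Hence C_0 ≅ Z^5, C_1 ≅ Z^10, C_2 ≅ Z^10, C_3 ≅ Z^5.

∂_1: C_1 → C_0 sends each edge [p,q] (with p < q) to q − p.
The 5×10 boundary matrix has rank 4 and Smith normal form diag(1,1,1,1).

Boundary ∂_2: C_2 → C_1 sends each 2-simplex [p,q,r] to [q,r] − [p,r] + [p,q]. For instance
  ∂abe = be − ae + ab,
  ∂ade = de − ae + ad.
The resulting 10×10 matrix has rank 6, and its Smith normal form has invariant factors (1,1,1,1,1,1).

∂_3: C_3 → C_2 sends each 3-simplex σ to the alternating sum Σ_i (−1)^i (σ with its i-th vertex removed). For instance
  ∂acde = cde − ade + ace − acd,
  ∂abce = bce − ace + abe − abc.
As a 10×5 matrix over Z this has rank 4, with invariant factors (1,1,1,1).

Computing H_k = (kernel of ∂_k) / (image of ∂_{k+1}):

  H_0: rank C_0 − rank ∂_1 = 5 − 4 = 1, and the invariant factors of ∂_1 are all 1, so H_0 = Z.
  H_1: rank ker ∂_1 − rank ∂_2 = (10 − 4) − 6 = 0, and the invariant factors of ∂_2 are all 1, so H_1 = 0.
  H_2: rank ker ∂_2 − rank ∂_3 = (10 − 6) − 4 = 0, and the invariant factors of ∂_3 are all 1, so H_2 = 0.
  H_3: rank ker ∂_3 − rank ∂_4 = (5 − 4) − 0 = 1, and there is no ∂_4, so H_3 = Z.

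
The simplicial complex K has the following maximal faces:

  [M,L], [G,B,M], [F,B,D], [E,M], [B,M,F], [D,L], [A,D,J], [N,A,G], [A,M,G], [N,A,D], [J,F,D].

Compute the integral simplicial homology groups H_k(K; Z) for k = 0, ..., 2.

H_0 ≅ Z,  H_1 ≅ Z^2,  H_2 = 0.

Take the total order A < B < D < E < F < G < J < L < M < N on the vertex set. Then K (dimension 2) consists of the simplices:

  0-simplices (10): A, B, D, E, F, G, J, L, M, N
  1-simplices (19): AD, AG, AJ, AM, AN, BD, BF, BG, BM, DF, DJ, DL, DN, EM, FJ, FM, GM, GN, LM
  2-simplices (8): ADJ, ADN, AGM, AGN, BDF, BFM, BGM, DFJ

Hence C_0 ≅ Z^10, C_1 ≅ Z^19, C_2 ≅ Z^8.

∂_1: C_1 → C_0 sends each edge [p,q] (with p < q) to q − p.
The 10×19 boundary matrix has rank 9 and Smith normal form diag(1,1,1,1,1,1,1,1,1).

∂_2: C_2 → C_1 sends each 2-simplex [p,q,r] to [q,r] − [p,r] + [p,q]. For instance
  ∂AGN = GN − AN + AG,
  ∂BGM = GM − BM + BG.
As a 19×8 matrix over Z this has rank 8, with invariant factors (1,1,1,1,1,1,1,1).

From H_k ≅ ker(∂_k) / im(∂_{k+1}) we obtain:

  H_0: rank C_0 − rank ∂_1 = 10 − 9 = 1, and the invariant factors of ∂_1 are all 1, so H_0 = Z.
  H_1: rank ker ∂_1 − rank ∂_2 = (19 − 9) − 8 = 2, and the invariant factors of ∂_2 are all 1, so H_1 = Z^2.
  H_2: rank ker ∂_2 − rank ∂_3 = (8 − 8) − 0 = 0, and there is no ∂_3, so H_2 = 0.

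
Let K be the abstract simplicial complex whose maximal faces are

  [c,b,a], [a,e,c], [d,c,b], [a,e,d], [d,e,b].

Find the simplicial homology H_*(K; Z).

H_0 = Z,  H_1 = Z,  H_2 = 0.

K has 5 vertices, 10 edges, 5 triangles.
rank ∂_0 = 0, rank ∂_1 = 4 ⇒ b_0 = 5 − 0 − 4 = 1; all invariant factors of ∂_1 are 1 so no torsion. So H_0 ≅ Z.
rank ∂_1 = 4, rank ∂_2 = 5 ⇒ b_1 = 10 − 4 − 5 = 1; all invariant factors of ∂_2 are 1 so no torsion. So H_1 ≅ Z.
rank ∂_2 = 5, rank ∂_3 = 0 ⇒ b_2 = 5 − 5 − 0 = 0. So H_2 ≅ 0.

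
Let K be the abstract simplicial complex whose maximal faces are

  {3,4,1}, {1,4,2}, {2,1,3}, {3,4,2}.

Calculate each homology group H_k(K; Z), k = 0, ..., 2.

Order the vertices as 1 < 2 < 3 < 4. Listing each simplex with vertices in this order, K has dimension 2 with simplices:

  0-simplices (4): [1], [2], [3], [4]
  1-simplices (6): [1,2], [1,3], [1,4], [2,3], [2,4], [3,4]
  2-simplices (4): [1,2,3], [1,2,4], [1,3,4], [2,3,4]

giving chain groups C_0 ≅ Z^4, C_1 ≅ Z^6, C_2 ≅ Z^4.

Boundary ∂_1: C_1 → C_0 sends each edge [p,q] (with p < q) to q − p. For instance
  ∂[3,4] = [4] − [3].
The resulting 4×6 matrix has rank 3, and its Smith normal form has invariant factors (1,1,1).

The boundary map ∂_2: C_2 → C_1 acts by ∂[p,q,r] = [q,r] − [p,r] + [p,q]. For instance
  ∂[1,2,3] = [2,3] − [1,3] + [1,2],
  ∂[1,2,4] = [2,4] − [1,4] + [1,2].
This gives a 6×4 integer matrix of rank 3; reducing to Smith normal form yields diagonal entries (1,1,1).

From H_k ≅ ker(∂_k) / im(∂_{k+1}) we obtain:

  H_0: rank C_0 − rank ∂_1 = 4 − 3 = 1, and the invariant factors of ∂_1 are all 1, so H_0 = Z.
  H_1: rank ker ∂_1 − rank ∂_2 = (6 − 3) − 3 = 0, and the invariant factors of ∂_2 are all 1, so H_1 = 0.
  H_2: rank ker ∂_2 − rank ∂_3 = (4 − 3) − 0 = 1, and there is no ∂_3, so H_2 = Z.

H_0 = Z,  H_1 = 0,  H_2 = Z.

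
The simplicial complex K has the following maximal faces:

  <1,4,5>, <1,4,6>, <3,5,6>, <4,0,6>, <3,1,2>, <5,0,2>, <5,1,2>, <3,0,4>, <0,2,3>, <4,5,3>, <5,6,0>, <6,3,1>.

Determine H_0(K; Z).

H_0 = Z.

Fix the vertex order 0 < 1 < 2 < 3 < 4 < 5 < 6 and write every simplex with vertices in increasing order. Then dim K = 2 and the simplices of K are:

  0-simplices (7): [0], [1], [2], [3], [4], [5], [6]
  1-simplices (18): [0,2], [0,3], [0,4], [0,5], [0,6], [1,2], [1,3], [1,4], [1,5], [1,6], [2,3], [2,5], [3,4], [3,5], [3,6], [4,5], [4,6], [5,6]
  2-simplices (12): [0,2,3], [0,2,5], [0,3,4], [0,4,6], [0,5,6], [1,2,3], [1,2,5], [1,3,6], [1,4,5], [1,4,6], [3,4,5], [3,5,6]

Hence C_0 ≅ Z^7, C_1 ≅ Z^18, C_2 ≅ Z^12.

The boundary map ∂_1: C_1 → C_0 is given by ∂[p,q] = [q] − [p]. For instance
  ∂[0,6] = [6] − [0].
The 7×18 boundary matrix has rank 6 and Smith normal form diag(1,1,1,1,1,1).

The boundary map ∂_2: C_2 → C_1 sends each 2-simplex [p,q,r] to [q,r] − [p,r] + [p,q]. For instance
  ∂[0,4,6] = [4,6] − [0,6] + [0,4],
  ∂[1,4,6] = [4,6] − [1,6] + [1,4].
The resulting 18×12 matrix has rank 12, and its Smith normal form has invariant factors (1,1,1,1,1,1,1,1,1,1,1,2).

Computing H_k = (kernel of ∂_k) / (image of ∂_{k+1}):

  H_0: rank C_0 − rank ∂_1 = 7 − 6 = 1, and the invariant factors of ∂_1 are all 1, so H_0 = Z.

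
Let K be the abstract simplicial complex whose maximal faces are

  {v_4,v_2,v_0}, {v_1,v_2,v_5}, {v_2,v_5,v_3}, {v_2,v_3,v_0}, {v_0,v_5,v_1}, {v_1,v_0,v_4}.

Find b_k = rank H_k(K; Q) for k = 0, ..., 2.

b_0 = 1, b_1 = 1, b_2 = 0.

Fix the vertex order v_0 < v_1 < v_2 < v_3 < v_4 < v_5 and write every simplex with vertices in increasing order. Then dim K = 2 and the simplices of K are:

  0-simplices (6): [v_0], [v_1], [v_2], [v_3], [v_4], [v_5]
  1-simplices (12): [v_0,v_1], [v_0,v_2], [v_0,v_3], [v_0,v_4], [v_0,v_5], [v_1,v_2], [v_1,v_4], [v_1,v_5], [v_2,v_3], [v_2,v_4], [v_2,v_5], [v_3,v_5]
  2-simplices (6): [v_0,v_1,v_4], [v_0,v_1,v_5], [v_0,v_2,v_3], [v_0,v_2,v_4], [v_1,v_2,v_5], [v_2,v_3,v_5]

so the chain groups are C_0 ≅ Z^6, C_1 ≅ Z^12, C_2 ≅ Z^6.

Boundary ∂_1: C_1 → C_0 is given by ∂[p,q] = [q] − [p]. For instance
  ∂[v_2,v_5] = [v_5] − [v_2].
As a 6×12 matrix over Z this has rank 5, with invariant factors (1,1,1,1,1).

∂_2: C_2 → C_1 maps a triangle to the signed sum of its edges. For instance
  ∂[v_0,v_2,v_4] = [v_2,v_4] − [v_0,v_4] + [v_0,v_2],
  ∂[v_0,v_1,v_4] = [v_1,v_4] − [v_0,v_4] + [v_0,v_1].
This gives a 12×6 integer matrix of rank 6; reducing to Smith normal form yields diagonal entries (1,1,1,1,1,1).

Now H_k = ker ∂_k / im ∂_{k+1}, so:

  H_0: rank C_0 − rank ∂_1 = 6 − 5 = 1, and the invariant factors of ∂_1 are all 1, so H_0 ≅ Z.
  H_1: rank ker ∂_1 − rank ∂_2 = (12 − 5) − 6 = 1, and the invariant factors of ∂_2 are all 1, so H_1 ≅ Z.
  H_2: rank ker ∂_2 − rank ∂_3 = (6 − 6) − 0 = 0, and there is no ∂_3, so H_2 ≅ 0.

(K is a triangulation of the cylinder S^1 x I.)

Hence the Betti numbers are b_0 = 1, b_1 = 1, b_2 = 0.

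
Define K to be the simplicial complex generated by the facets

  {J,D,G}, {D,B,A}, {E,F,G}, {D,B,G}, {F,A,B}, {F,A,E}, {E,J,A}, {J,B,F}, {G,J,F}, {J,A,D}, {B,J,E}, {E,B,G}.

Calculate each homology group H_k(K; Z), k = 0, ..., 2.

Fix the vertex order A < B < D < E < F < G < J and write every simplex with vertices in increasing order. Then dim K = 2 and the simplices of K are:

  0-simplices (7): A, B, D, E, F, G, J
  1-simplices (18): AB, AD, AE, AF, AJ, BD, BE, BF, BG, BJ, DG, DJ, EF, EG, EJ, FG, FJ, GJ
  2-simplices (12): ABD, ABF, ADJ, AEF, AEJ, BDG, BEG, BEJ, BFJ, DGJ, EFG, FGJ

giving chain groups C_0 ≅ Z^7, C_1 ≅ Z^18, C_2 ≅ Z^12.

∂_1: C_1 → C_0 sends each edge [p,q] (with p < q) to q − p. For instance
  ∂BE = E − B.
The 7×18 boundary matrix has rank 6 and Smith normal form diag(1,1,1,1,1,1).

The boundary map ∂_2: C_2 → C_1 acts by ∂[p,q,r] = [q,r] − [p,r] + [p,q]. For instance
  ∂AEJ = EJ − AJ + AE,
  ∂FGJ = GJ − FJ + FG.
The resulting 18×12 matrix has rank 12, and its Smith normal form has invariant factors (1,1,1,1,1,1,1,1,1,1,1,2).

Reading off H_k = ker ∂_k / im ∂_{k+1}:

  H_0: rank C_0 − rank ∂_1 = 7 − 6 = 1, and the invariant factors of ∂_1 are all 1, so H_0 ≅ Z.
  H_1: rank ker ∂_1 − rank ∂_2 = (18 − 6) − 12 = 0, and ∂_2 has invariant factor 2 > 1, so H_1 ≅ Z_2.
  H_2: rank ker ∂_2 − rank ∂_3 = (12 − 12) − 0 = 0, and there is no ∂_3, so H_2 ≅ 0.

H_0 = Z,  H_1 = Z_2,  H_2 = 0.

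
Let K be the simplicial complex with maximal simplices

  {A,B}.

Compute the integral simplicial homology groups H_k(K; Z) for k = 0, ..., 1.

H_0 = Z,  H_1 = 0.

Order the vertices as A < B. Listing each simplex with vertices in this order, K has dimension 1 with simplices:

  0-simplices (2): A, B
  1-simplices (1): AB

giving chain groups C_0 ≅ Z^2, C_1 ≅ Z^1.

Boundary ∂_1: C_1 → C_0 is given by ∂[p,q] = [q] − [p].
This gives a 2×1 integer matrix of rank 1; reducing to Smith normal form yields diagonal entries (1).

Now H_k = ker ∂_k / im ∂_{k+1}, so:

  H_0: rank C_0 − rank ∂_1 = 2 − 1 = 1, and the invariant factors of ∂_1 are all 1, so H_0 = Z.
  H_1: rank ker ∂_1 − rank ∂_2 = (1 − 1) − 0 = 0, and there is no ∂_2, so H_1 = 0.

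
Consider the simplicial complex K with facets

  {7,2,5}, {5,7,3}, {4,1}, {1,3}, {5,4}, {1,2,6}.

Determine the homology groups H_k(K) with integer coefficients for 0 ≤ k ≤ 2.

We work with the vertex ordering 1 < 2 < 3 < 4 < 5 < 6 < 7. The simplices of K, each written with vertices in increasing order, are:

  0-simplices (7): [1], [2], [3], [4], [5], [6], [7]
  1-simplices (11): [1,2], [1,3], [1,4], [1,6], [2,5], [2,6], [2,7], [3,5], [3,7], [4,5], [5,7]
  2-simplices (3): [1,2,6], [2,5,7], [3,5,7]

so the chain groups are C_0 ≅ Z^7, C_1 ≅ Z^11, C_2 ≅ Z^3.

Boundary ∂_1: C_1 → C_0 sends each edge [p,q] (with p < q) to q − p. For instance
  ∂[3,7] = [7] − [3].
The resulting 7×11 matrix has rank 6, and its Smith normal form has invariant factors (1,1,1,1,1,1).

The boundary map ∂_2: C_2 → C_1 acts by ∂[p,q,r] = [q,r] − [p,r] + [p,q]. For instance
  ∂[3,5,7] = [5,7] − [3,7] + [3,5],
  ∂[1,2,6] = [2,6] − [1,6] + [1,2].
The resulting 11×3 matrix has rank 3, and its Smith normal form has invariant factors (1,1,1).

Reading off H_k = ker ∂_k / im ∂_{k+1}:

  H_0: rank C_0 − rank ∂_1 = 7 − 6 = 1, and the invariant factors of ∂_1 are all 1, so H_0 ≅ Z.
  H_1: rank ker ∂_1 − rank ∂_2 = (11 − 6) − 3 = 2, and the invariant factors of ∂_2 are all 1, so H_1 ≅ Z^2.
  H_2: rank ker ∂_2 − rank ∂_3 = (3 − 3) − 0 = 0, and there is no ∂_3, so H_2 ≅ 0.

H_0 = Z,  H_1 = Z^2,  H_2 = 0.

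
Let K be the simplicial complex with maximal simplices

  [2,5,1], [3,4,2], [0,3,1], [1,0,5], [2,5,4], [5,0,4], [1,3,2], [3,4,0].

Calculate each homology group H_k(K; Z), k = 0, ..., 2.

H_0 ≅ Z,  H_1 = 0,  H_2 ≅ Z.

Fix the vertex order 0 < 1 < 2 < 3 < 4 < 5 and write every simplex with vertices in increasing order. Then dim K = 2 and the simplices of K are:

  0-simplices (6): [0], [1], [2], [3], [4], [5]
  1-simplices (12): [0,1], [0,3], [0,4], [0,5], [1,2], [1,3], [1,5], [2,3], [2,4], [2,5], [3,4], [4,5]
  2-simplices (8): [0,1,3], [0,1,5], [0,3,4], [0,4,5], [1,2,3], [1,2,5], [2,3,4], [2,4,5]

so the chain groups are C_0 ≅ Z^6, C_1 ≅ Z^12, C_2 ≅ Z^8.

The boundary map ∂_1: C_1 → C_0 maps an edge to its endpoints' difference, ∂[p,q] = q − p.
This gives a 6×12 integer matrix of rank 5; reducing to Smith normal form yields diagonal entries (1,1,1,1,1).

The boundary map ∂_2: C_2 → C_1 sends each 2-simplex [p,q,r] to [q,r] − [p,r] + [p,q]. For instance
  ∂[0,4,5] = [4,5] − [0,5] + [0,4],
  ∂[1,2,3] = [2,3] − [1,3] + [1,2].
This gives a 12×8 integer matrix of rank 7; reducing to Smith normal form yields diagonal entries (1,1,1,1,1,1,1).

Now H_k = ker ∂_k / im ∂_{k+1}, so:

  H_0: rank C_0 − rank ∂_1 = 6 − 5 = 1, and the invariant factors of ∂_1 are all 1, so H_0 = Z.
  H_1: rank ker ∂_1 − rank ∂_2 = (12 − 5) − 7 = 0, and the invariant factors of ∂_2 are all 1, so H_1 = 0.
  H_2: rank ker ∂_2 − rank ∂_3 = (8 − 7) − 0 = 1, and there is no ∂_3, so H_2 = Z.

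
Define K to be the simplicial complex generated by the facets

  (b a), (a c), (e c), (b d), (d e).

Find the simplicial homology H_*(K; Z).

Fix the vertex order a < b < c < d < e and write every simplex with vertices in increasing order. Then dim K = 1 and the simplices of K are:

  0-simplices (5): a, b, c, d, e
  1-simplices (5): ab, ac, bd, ce, de

Hence C_0 ≅ Z^5, C_1 ≅ Z^5.

Boundary ∂_1: C_1 → C_0 maps an edge to its endpoints' difference, ∂[p,q] = q − p. For instance
  ∂ab = b − a.
This gives a 5×5 integer matrix of rank 4; reducing to Smith normal form yields diagonal entries (1,1,1,1).

Reading off H_k = ker ∂_k / im ∂_{k+1}:

  H_0: rank C_0 − rank ∂_1 = 5 − 4 = 1, and the invariant factors of ∂_1 are all 1, so H_0 ≅ Z.
  H_1: rank ker ∂_1 − rank ∂_2 = (5 − 4) − 0 = 1, and there is no ∂_2, so H_1 ≅ Z.

As a check, the Euler characteristic is 5 − 5 = 0, which agrees with 1 − 1 = 0.

H_0 ≅ Z,  H_1 ≅ Z.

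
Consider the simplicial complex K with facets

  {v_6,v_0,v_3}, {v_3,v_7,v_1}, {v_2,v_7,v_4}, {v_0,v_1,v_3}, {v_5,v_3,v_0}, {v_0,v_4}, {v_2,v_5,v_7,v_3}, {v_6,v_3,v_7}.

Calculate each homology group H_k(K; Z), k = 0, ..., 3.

Order the vertices as v_0 < v_1 < v_2 < v_3 < v_4 < v_5 < v_6 < v_7. Listing each simplex with vertices in this order, K has dimension 3 with simplices:

  0-simplices (8): [v_0], [v_1], [v_2], [v_3], [v_4], [v_5], [v_6], [v_7]
  1-simplices (17): (17 of them)
  2-simplices (10): [v_0,v_1,v_3], [v_0,v_3,v_5], [v_0,v_3,v_6], [v_1,v_3,v_7], [v_2,v_3,v_5], [v_2,v_3,v_7], [v_2,v_4,v_7], [v_2,v_5,v_7], [v_3,v_5,v_7], [v_3,v_6,v_7]
  3-simplices (1): [v_2,v_3,v_5,v_7]

giving chain groups C_0 ≅ Z^8, C_1 ≅ Z^17, C_2 ≅ Z^10, C_3 ≅ Z^1.

The boundary map ∂_1: C_1 → C_0 sends each edge [p,q] (with p < q) to q − p. For instance
  ∂[v_3,v_6] = [v_6] − [v_3].
As a 8×17 matrix over Z this has rank 7, with invariant factors (1,1,1,1,1,1,1).

Boundary ∂_2: C_2 → C_1 acts by ∂[p,q,r] = [q,r] − [p,r] + [p,q]. For instance
  ∂[v_2,v_3,v_5] = [v_3,v_5] − [v_2,v_5] + [v_2,v_3],
  ∂[v_2,v_4,v_7] = [v_4,v_7] − [v_2,v_7] + [v_2,v_4].
The 17×10 boundary matrix has rank 9 and Smith normal form diag(1,1,1,1,1,1,1,1,1).

Boundary ∂_3: C_3 → C_2 sends each 3-simplex σ to the alternating sum Σ_i (−1)^i (σ with its i-th vertex removed). For instance
  ∂[v_2,v_3,v_5,v_7] = [v_3,v_5,v_7] − [v_2,v_5,v_7] + [v_2,v_3,v_7] − [v_2,v_3,v_5].
The 10×1 boundary matrix has rank 1 and Smith normal form diag(1).

Now H_k = ker ∂_k / im ∂_{k+1}, so:

  H_0: rank C_0 − rank ∂_1 = 8 − 7 = 1, and the invariant factors of ∂_1 are all 1, so H_0 = Z.
  H_1: rank ker ∂_1 − rank ∂_2 = (17 − 7) − 9 = 1, and the invariant factors of ∂_2 are all 1, so H_1 = Z.
  H_2: rank ker ∂_2 − rank ∂_3 = (10 − 9) − 1 = 0, and the invariant factors of ∂_3 are all 1, so H_2 = 0.
  H_3: rank ker ∂_3 − rank ∂_4 = (1 − 1) − 0 = 0, and there is no ∂_4, so H_3 = 0.

H_0 ≅ Z,  H_1 ≅ Z,  H_2 = 0,  H_3 = 0.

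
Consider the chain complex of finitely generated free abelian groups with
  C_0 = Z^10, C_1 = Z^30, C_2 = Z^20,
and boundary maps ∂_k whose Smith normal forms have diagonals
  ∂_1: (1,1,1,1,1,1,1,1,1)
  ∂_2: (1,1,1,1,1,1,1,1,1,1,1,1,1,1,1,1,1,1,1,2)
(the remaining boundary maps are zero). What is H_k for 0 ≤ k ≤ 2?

H_0: b_0 = 10 − 0 − 9 = 1; torsion from ∂_1 factors > 1: none. So H_0 ≅ Z.
H_1: b_1 = 30 − 9 − 20 = 1; torsion from ∂_2 factors > 1: [2]. So H_1 ≅ Z ⊕ Z_2.
H_2: b_2 = 20 − 20 − 0 = 0; torsion from ∂_3 factors > 1: none. So H_2 ≅ 0.

H_0 ≅ Z,  H_1 ≅ Z ⊕ Z_2,  H_2 = 0.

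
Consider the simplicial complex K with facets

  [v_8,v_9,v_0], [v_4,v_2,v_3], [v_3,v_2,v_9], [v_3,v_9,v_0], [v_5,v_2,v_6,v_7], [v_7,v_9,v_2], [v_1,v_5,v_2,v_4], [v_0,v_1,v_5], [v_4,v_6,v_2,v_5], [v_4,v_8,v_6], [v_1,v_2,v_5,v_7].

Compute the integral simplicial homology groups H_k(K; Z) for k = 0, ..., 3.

H_0 ≅ Z,  H_1 ≅ Z^2,  H_2 = 0,  H_3 = 0.

K has 10 vertices, 26 edges, 19 triangles, 4 3-simplices.
rank ∂_0 = 0, rank ∂_1 = 9 ⇒ b_0 = 10 − 0 − 9 = 1; all invariant factors of ∂_1 are 1 so no torsion. So H_0 = Z.
rank ∂_1 = 9, rank ∂_2 = 15 ⇒ b_1 = 26 − 9 − 15 = 2; all invariant factors of ∂_2 are 1 so no torsion. So H_1 = Z^2.
rank ∂_2 = 15, rank ∂_3 = 4 ⇒ b_2 = 19 − 15 − 4 = 0; all invariant factors of ∂_3 are 1 so no torsion. So H_2 = 0.
rank ∂_3 = 4, rank ∂_4 = 0 ⇒ b_3 = 4 − 4 − 0 = 0. So H_3 = 0.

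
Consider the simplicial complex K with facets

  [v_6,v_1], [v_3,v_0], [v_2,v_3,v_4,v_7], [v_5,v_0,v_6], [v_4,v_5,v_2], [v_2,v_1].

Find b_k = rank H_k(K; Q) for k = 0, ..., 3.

b_0 = 1, b_1 = 2, b_2 = 0, b_3 = 0.

K has 8 vertices, 14 edges, 6 triangles, 1 3-simplex.
rank ∂_0 = 0, rank ∂_1 = 7 ⇒ b_0 = 8 − 0 − 7 = 1; all invariant factors of ∂_1 are 1 so no torsion. So H_0 = Z.
rank ∂_1 = 7, rank ∂_2 = 5 ⇒ b_1 = 14 − 7 − 5 = 2; all invariant factors of ∂_2 are 1 so no torsion. So H_1 = Z^2.
rank ∂_2 = 5, rank ∂_3 = 1 ⇒ b_2 = 6 − 5 − 1 = 0; all invariant factors of ∂_3 are 1 so no torsion. So H_2 = 0.
rank ∂_3 = 1, rank ∂_4 = 0 ⇒ b_3 = 1 − 1 − 0 = 0. So H_3 = 0.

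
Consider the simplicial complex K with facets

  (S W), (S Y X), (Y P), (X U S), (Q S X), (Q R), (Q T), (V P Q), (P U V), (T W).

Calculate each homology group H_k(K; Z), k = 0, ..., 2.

H_0 = Z,  H_1 = Z^3,  H_2 = 0.

K has 10 vertices, 17 edges, 5 triangles.
rank ∂_0 = 0, rank ∂_1 = 9 ⇒ b_0 = 10 − 0 − 9 = 1; all invariant factors of ∂_1 are 1 so no torsion. So H_0 ≅ Z.
rank ∂_1 = 9, rank ∂_2 = 5 ⇒ b_1 = 17 − 9 − 5 = 3; all invariant factors of ∂_2 are 1 so no torsion. So H_1 ≅ Z^3.
rank ∂_2 = 5, rank ∂_3 = 0 ⇒ b_2 = 5 − 5 − 0 = 0. So H_2 ≅ 0.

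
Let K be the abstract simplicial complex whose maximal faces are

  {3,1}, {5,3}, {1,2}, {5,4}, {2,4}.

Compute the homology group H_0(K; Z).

Order the vertices as 1 < 2 < 3 < 4 < 5. Listing each simplex with vertices in this order, K has dimension 1 with simplices:

  0-simplices (5): [1], [2], [3], [4], [5]
  1-simplices (5): [1,2], [1,3], [2,4], [3,5], [4,5]

giving chain groups C_0 ≅ Z^5, C_1 ≅ Z^5.

Boundary ∂_1: C_1 → C_0 sends each edge [p,q] (with p < q) to q − p. For instance
  ∂[1,3] = [3] − [1].
This gives a 5×5 integer matrix of rank 4; reducing to Smith normal form yields diagonal entries (1,1,1,1).

From H_k ≅ ker(∂_k) / im(∂_{k+1}) we obtain:

  H_0: rank C_0 − rank ∂_1 = 5 − 4 = 1, and the invariant factors of ∂_1 are all 1, so H_0 ≅ Z.

H_0 = Z.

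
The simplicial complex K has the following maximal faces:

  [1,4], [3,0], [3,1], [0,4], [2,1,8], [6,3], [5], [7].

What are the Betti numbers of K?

b_0 = 3, b_1 = 1, b_2 = 0.

Fix the vertex order 0 < 1 < 2 < 3 < 4 < 5 < 6 < 7 < 8 and write every simplex with vertices in increasing order. Then dim K = 2 and the simplices of K are:

  0-simplices (9): [0], [1], [2], [3], [4], [5], [6], [7], [8]
  1-simplices (8): [0,3], [0,4], [1,2], [1,3], [1,4], [1,8], [2,8], [3,6]
  2-simplices (1): [1,2,8]

Hence C_0 ≅ Z^9, C_1 ≅ Z^8, C_2 ≅ Z^1.

Boundary ∂_1: C_1 → C_0 sends each edge [p,q] (with p < q) to q − p.
As a 9×8 matrix over Z this has rank 6, with invariant factors (1,1,1,1,1,1).

Boundary ∂_2: C_2 → C_1 maps a triangle to the signed sum of its edges. For instance
  ∂[1,2,8] = [2,8] − [1,8] + [1,2].
The resulting 8×1 matrix has rank 1, and its Smith normal form has invariant factors (1).

Reading off H_k = ker ∂_k / im ∂_{k+1}:

  H_0: rank C_0 − rank ∂_1 = 9 − 6 = 3, and the invariant factors of ∂_1 are all 1, so H_0 = Z^3.
  H_1: rank ker ∂_1 − rank ∂_2 = (8 − 6) − 1 = 1, and the invariant factors of ∂_2 are all 1, so H_1 = Z.
  H_2: rank ker ∂_2 − rank ∂_3 = (1 − 1) − 0 = 0, and there is no ∂_3, so H_2 = 0.

Hence the Betti numbers are b_0 = 3, b_1 = 1, b_2 = 0.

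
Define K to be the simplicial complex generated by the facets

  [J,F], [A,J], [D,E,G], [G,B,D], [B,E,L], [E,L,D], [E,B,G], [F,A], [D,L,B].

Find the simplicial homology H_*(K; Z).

H_0 = Z^2,  H_1 = Z,  H_2 = Z.

Order the vertices as A < B < D < E < F < G < J < L. Listing each simplex with vertices in this order, K has dimension 2 with simplices:

  0-simplices (8): A, B, D, E, F, G, J, L
  1-simplices (12): AF, AJ, BD, BE, BG, BL, DE, DG, DL, EG, EL, FJ
  2-simplices (6): BDG, BDL, BEG, BEL, DEG, DEL

Hence C_0 ≅ Z^8, C_1 ≅ Z^12, C_2 ≅ Z^6.

Boundary ∂_1: C_1 → C_0 is given by ∂[p,q] = [q] − [p].
As a 8×12 matrix over Z this has rank 6, with invariant factors (1,1,1,1,1,1).

Boundary ∂_2: C_2 → C_1 maps a triangle to the signed sum of its edges. For instance
  ∂BDL = DL − BL + BD,
  ∂DEL = EL − DL + DE.
As a 12×6 matrix over Z this has rank 5, with invariant factors (1,1,1,1,1).

From H_k ≅ ker(∂_k) / im(∂_{k+1}) we obtain:

  H_0: rank C_0 − rank ∂_1 = 8 − 6 = 2, and the invariant factors of ∂_1 are all 1, so H_0 ≅ Z^2.
  H_1: rank ker ∂_1 − rank ∂_2 = (12 − 6) − 5 = 1, and the invariant factors of ∂_2 are all 1, so H_1 ≅ Z.
  H_2: rank ker ∂_2 − rank ∂_3 = (6 − 5) − 0 = 1, and there is no ∂_3, so H_2 ≅ Z.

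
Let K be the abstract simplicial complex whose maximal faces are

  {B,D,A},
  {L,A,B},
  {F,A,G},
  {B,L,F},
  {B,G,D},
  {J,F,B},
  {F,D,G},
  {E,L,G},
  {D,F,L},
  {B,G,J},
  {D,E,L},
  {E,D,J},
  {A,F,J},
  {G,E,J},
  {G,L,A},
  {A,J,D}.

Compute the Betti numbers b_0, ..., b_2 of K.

Fix the vertex order A < B < D < E < F < G < J < L and write every simplex with vertices in increasing order. Then dim K = 2 and the simplices of K are:

  0-simplices (8): A, B, D, E, F, G, J, L
  1-simplices (24): AB, AD, AF, AG, AJ, AL, BD, BF, BG, BJ, BL, DE, DF, DG, DJ, DL, EG, EJ, EL, FG, FJ, FL, GJ, GL
  2-simplices (16): ABD, ABL, ADJ, AFG, AFJ, AGL, BDG, BFJ, BFL, BGJ, DEJ, DEL, DFG, DFL, EGJ, EGL

giving chain groups C_0 ≅ Z^8, C_1 ≅ Z^24, C_2 ≅ Z^16.

The boundary map ∂_1: C_1 → C_0 is given by ∂[p,q] = [q] − [p]. For instance
  ∂AG = G − A.
This gives a 8×24 integer matrix of rank 7; reducing to Smith normal form yields diagonal entries (1,1,1,1,1,1,1).

Boundary ∂_2: C_2 → C_1 sends each 2-simplex [p,q,r] to [q,r] − [p,r] + [p,q]. For instance
  ∂ABL = BL − AL + AB,
  ∂DFL = FL − DL + DF.
The 24×16 boundary matrix has rank 15 and Smith normal form diag(1,1,1,1,1,1,1,1,1,1,1,1,1,1,1).

From H_k ≅ ker(∂_k) / im(∂_{k+1}) we obtain:

  H_0: rank C_0 − rank ∂_1 = 8 − 7 = 1, and the invariant factors of ∂_1 are all 1, so H_0 ≅ Z.
  H_1: rank ker ∂_1 − rank ∂_2 = (24 − 7) − 15 = 2, and the invariant factors of ∂_2 are all 1, so H_1 ≅ Z^2.
  H_2: rank ker ∂_2 − rank ∂_3 = (16 − 15) − 0 = 1, and there is no ∂_3, so H_2 ≅ Z.

As a check, the Euler characteristic is 8 − 24 + 16 = 0, which agrees with 1 − 2 + 1 = 0.

Hence the Betti numbers are b_0 = 1, b_1 = 2, b_2 = 1.

b_0 = 1, b_1 = 2, b_2 = 1.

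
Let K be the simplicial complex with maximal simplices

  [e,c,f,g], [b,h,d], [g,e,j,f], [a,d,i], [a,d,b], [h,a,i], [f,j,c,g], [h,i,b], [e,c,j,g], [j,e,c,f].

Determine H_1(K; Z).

H_1 = Z.

Order the vertices as a < b < c < d < e < f < g < h < i < j. Listing each simplex with vertices in this order, K has dimension 3 with simplices:

  0-simplices (10): a, b, c, d, e, f, g, h, i, j
  1-simplices (20): ab, ad, ah, ai, bd, bh, bi, ce, cf, cg, cj, dh, di, ef, eg, ej, fg, fj, gj, hi
  2-simplices (15): abd, adi, ahi, bdh, bhi, cef, ceg, cej, cfg, cfj, cgj, efg, efj, egj, fgj
  3-simplices (5): cefg, cefj, cegj, cfgj, efgj

Hence C_0 ≅ Z^10, C_1 ≅ Z^20, C_2 ≅ Z^15, C_3 ≅ Z^5.

∂_1: C_1 → C_0 is given by ∂[p,q] = [q] − [p]. For instance
  ∂eg = g − e.
The 10×20 boundary matrix has rank 8 and Smith normal form diag(1,1,1,1,1,1,1,1).

Boundary ∂_2: C_2 → C_1 sends each 2-simplex [p,q,r] to [q,r] − [p,r] + [p,q]. For instance
  ∂efg = fg − eg + ef,
  ∂fgj = gj − fj + fg.
The resulting 20×15 matrix has rank 11, and its Smith normal form has invariant factors (1,1,1,1,1,1,1,1,1,1,1).

The boundary map ∂_3: C_3 → C_2 sends each 3-simplex σ to the alternating sum Σ_i (−1)^i (σ with its i-th vertex removed). For instance
  ∂cfgj = fgj − cgj + cfj − cfg,
  ∂cefj = efj − cfj + cej − cef.
This gives a 15×5 integer matrix of rank 4; reducing to Smith normal form yields diagonal entries (1,1,1,1).

Now H_k = ker ∂_k / im ∂_{k+1}, so:

  H_1: rank ker ∂_1 − rank ∂_2 = (20 − 8) − 11 = 1, and the invariant factors of ∂_2 are all 1, so H_1 = Z.

(K is a triangulation of the disjoint union of the Möbius band and the 3-sphere S^3.)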